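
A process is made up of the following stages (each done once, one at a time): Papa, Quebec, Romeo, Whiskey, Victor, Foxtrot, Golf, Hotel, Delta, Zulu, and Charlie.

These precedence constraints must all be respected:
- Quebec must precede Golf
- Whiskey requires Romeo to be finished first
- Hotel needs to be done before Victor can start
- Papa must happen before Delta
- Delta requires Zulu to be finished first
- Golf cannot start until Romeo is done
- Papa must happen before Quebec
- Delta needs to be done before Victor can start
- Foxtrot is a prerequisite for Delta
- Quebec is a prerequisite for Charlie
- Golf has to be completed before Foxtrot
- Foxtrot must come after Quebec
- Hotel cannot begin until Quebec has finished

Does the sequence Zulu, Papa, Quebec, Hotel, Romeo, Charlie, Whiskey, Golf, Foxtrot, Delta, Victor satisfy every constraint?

Yes

Going through the constraints one by one, each required predecessor appears earlier in the sequence than its dependent — e.g. Zulu (position 1) is before Delta (position 10), as required.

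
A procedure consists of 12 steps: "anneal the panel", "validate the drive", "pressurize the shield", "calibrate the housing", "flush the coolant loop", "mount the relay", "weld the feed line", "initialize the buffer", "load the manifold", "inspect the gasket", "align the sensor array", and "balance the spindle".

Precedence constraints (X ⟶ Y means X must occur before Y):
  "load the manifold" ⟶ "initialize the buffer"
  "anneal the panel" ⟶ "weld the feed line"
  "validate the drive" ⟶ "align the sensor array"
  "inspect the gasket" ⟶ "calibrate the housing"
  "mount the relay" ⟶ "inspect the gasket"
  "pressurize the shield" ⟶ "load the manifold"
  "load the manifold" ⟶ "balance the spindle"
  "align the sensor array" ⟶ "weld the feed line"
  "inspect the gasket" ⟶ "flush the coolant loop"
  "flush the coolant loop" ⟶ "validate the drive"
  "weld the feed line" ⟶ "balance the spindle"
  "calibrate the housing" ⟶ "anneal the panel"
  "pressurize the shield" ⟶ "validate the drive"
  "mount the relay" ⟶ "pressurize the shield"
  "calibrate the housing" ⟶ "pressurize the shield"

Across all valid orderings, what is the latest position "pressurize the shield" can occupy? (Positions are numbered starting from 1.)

The steps that are forced after "pressurize the shield", directly or by a chain of constraints, are "validate the drive", "weld the feed line", "initialize the buffer", "load the manifold", "align the sensor array", "balance the spindle". That's 6 steps.
With 6 mandatory successors out of 12 steps total, the latest slot for "pressurize the shield" is 12−6 = 6, and it's reachable by doing all non-successors before "pressurize the shield".

6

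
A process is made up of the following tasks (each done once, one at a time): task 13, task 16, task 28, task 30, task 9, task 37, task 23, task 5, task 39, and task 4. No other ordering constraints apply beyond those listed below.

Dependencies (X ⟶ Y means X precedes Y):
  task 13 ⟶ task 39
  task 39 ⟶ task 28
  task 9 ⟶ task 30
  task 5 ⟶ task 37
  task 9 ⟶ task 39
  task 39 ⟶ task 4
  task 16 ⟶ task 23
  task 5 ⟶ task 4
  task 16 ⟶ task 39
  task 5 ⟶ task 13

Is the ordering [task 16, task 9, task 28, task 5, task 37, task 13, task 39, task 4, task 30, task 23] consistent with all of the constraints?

In the proposed order, task 28 appears before task 39.
But one of the constraints requires task 39 before task 28, so this ordering violates it.

No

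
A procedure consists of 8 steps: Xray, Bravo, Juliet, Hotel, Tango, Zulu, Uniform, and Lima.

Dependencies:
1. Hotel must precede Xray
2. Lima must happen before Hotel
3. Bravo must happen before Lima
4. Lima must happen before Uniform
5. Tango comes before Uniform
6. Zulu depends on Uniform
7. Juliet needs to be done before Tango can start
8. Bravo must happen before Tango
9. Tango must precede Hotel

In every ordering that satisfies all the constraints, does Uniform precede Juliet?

No

There is a chain Juliet → Tango → Uniform, which puts Juliet before Uniform.
So Uniform never precedes Juliet.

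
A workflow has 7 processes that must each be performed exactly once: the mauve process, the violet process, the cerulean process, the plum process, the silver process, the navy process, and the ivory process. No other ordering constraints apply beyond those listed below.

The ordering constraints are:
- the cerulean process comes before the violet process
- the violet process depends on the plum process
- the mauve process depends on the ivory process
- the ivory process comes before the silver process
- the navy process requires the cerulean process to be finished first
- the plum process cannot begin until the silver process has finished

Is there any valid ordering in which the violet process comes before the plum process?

The constraints give a chain the plum process → the violet process, which forces the plum process before the violet process.
So no valid ordering can have the violet process before the plum process.

No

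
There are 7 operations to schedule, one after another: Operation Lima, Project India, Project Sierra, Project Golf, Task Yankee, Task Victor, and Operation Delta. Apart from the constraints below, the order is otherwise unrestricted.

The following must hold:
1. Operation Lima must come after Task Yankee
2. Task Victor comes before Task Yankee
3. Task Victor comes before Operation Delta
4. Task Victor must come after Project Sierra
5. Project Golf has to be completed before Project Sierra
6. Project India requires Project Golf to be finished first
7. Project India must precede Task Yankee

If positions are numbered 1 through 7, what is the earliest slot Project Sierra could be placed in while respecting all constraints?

2

The only operation forced before Project Sierra (directly or transitively) is Project Golf.
So at minimum 1 operation comes before Project Sierra, putting Project Sierra no earlier than position 2. That position is achievable by scheduling exactly that predecessor first.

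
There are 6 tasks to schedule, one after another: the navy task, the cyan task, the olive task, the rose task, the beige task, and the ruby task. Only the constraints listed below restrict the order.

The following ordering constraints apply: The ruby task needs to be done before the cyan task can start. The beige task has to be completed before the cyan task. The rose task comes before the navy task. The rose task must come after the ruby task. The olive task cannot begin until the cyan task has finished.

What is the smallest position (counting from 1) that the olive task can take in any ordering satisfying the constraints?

4

Every task that must precede the olive task has to come before it. Tracing all chains that end at the olive task, those tasks are: the cyan task, the beige task, the ruby task — 3 in total.
So at minimum 3 tasks come before the olive task, putting the olive task no earlier than position 4. That position is achievable by scheduling exactly those predecessors first.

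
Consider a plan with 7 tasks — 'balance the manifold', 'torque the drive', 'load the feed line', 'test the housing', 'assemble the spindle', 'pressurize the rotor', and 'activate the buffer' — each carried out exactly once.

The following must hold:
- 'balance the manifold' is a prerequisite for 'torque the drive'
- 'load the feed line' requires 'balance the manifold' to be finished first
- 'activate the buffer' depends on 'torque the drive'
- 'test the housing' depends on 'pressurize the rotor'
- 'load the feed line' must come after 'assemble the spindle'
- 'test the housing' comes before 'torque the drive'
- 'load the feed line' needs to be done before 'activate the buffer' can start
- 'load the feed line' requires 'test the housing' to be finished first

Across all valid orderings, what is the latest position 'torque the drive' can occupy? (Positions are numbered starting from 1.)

6

The only task forced after 'torque the drive' (directly or by a chain) is 'activate the buffer'.
So at least 1 task follows 'torque the drive', putting 'torque the drive' no later than position 6. That position is achievable by scheduling everything else first.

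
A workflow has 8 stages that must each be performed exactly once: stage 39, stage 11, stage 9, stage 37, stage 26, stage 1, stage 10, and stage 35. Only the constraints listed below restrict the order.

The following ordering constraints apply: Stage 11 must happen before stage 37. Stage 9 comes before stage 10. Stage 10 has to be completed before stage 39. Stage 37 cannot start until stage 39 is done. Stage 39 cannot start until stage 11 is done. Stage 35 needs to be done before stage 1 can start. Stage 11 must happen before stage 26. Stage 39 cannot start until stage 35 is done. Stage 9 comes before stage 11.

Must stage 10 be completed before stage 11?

No

No chain of constraints connects stage 10 to stage 11 in either direction.
So stage 10 can come before stage 11 or after — it is not forced.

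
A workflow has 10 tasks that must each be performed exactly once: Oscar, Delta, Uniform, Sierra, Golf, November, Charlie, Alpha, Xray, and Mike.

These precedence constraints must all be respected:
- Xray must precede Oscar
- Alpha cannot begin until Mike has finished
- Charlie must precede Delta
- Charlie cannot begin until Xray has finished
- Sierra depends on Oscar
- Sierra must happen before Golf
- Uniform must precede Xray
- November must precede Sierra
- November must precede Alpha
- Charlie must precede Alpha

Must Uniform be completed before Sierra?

Yes

Chaining the stated constraints: Uniform → Xray → Oscar → Sierra.
So Uniform must precede Sierra in any valid ordering.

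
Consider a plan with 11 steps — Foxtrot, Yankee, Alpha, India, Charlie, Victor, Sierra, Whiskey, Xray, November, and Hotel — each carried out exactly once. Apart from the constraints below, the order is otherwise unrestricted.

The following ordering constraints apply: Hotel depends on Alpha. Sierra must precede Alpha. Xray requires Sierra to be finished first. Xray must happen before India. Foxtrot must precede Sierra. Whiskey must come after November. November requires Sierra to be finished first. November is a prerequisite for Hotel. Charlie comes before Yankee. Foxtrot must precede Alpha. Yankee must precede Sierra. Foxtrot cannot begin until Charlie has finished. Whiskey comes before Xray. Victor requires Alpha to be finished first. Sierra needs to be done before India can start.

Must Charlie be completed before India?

Following the dependencies: Charlie → Foxtrot → Sierra → India.
Hence Charlie necessarily comes before India.

Yes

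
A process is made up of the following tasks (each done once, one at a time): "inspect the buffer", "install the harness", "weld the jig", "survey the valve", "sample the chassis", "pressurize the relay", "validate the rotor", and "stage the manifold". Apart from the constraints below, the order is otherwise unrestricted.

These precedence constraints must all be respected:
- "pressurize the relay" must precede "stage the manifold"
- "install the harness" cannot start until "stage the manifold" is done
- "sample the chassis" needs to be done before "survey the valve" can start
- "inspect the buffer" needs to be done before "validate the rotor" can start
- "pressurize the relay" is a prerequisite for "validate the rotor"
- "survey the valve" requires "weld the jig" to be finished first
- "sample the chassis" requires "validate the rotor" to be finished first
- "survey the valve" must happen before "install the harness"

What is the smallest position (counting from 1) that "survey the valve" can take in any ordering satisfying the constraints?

6

Every task that must precede "survey the valve" has to come before it. Tracing all chains that end at "survey the valve", those tasks are: "inspect the buffer", "weld the jig", "sample the chassis", "pressurize the relay", "validate the rotor" — 5 in total.
So at minimum 5 tasks come before "survey the valve", putting "survey the valve" no earlier than position 6. That position is achievable by scheduling exactly those predecessors first.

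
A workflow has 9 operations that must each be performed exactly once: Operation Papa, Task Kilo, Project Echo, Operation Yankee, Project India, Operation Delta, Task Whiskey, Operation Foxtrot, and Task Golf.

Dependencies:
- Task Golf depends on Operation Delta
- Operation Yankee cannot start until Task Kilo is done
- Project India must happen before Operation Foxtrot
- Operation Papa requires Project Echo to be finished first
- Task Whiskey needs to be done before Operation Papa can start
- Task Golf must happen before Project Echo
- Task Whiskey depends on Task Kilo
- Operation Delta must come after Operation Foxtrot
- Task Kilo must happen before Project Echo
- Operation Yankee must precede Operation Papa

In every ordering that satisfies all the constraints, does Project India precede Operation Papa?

Yes

Tracing the constraints gives a chain: Project India → Operation Foxtrot → Operation Delta → Task Golf → Project Echo → Operation Papa.
So Project India must precede Operation Papa in any valid ordering.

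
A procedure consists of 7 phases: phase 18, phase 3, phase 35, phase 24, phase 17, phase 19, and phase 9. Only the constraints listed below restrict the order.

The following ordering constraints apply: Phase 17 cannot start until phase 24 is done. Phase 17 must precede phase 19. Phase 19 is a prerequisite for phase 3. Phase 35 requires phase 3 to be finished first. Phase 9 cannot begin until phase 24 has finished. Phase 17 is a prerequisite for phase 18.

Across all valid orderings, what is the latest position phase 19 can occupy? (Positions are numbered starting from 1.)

5

The phases that are forced after phase 19, directly or by a chain of constraints, are phase 3, phase 35. That's 2 phases.
With 2 mandatory successors out of 7 phases total, the latest slot for phase 19 is 7−2 = 5, and it's reachable by doing all non-successors before phase 19.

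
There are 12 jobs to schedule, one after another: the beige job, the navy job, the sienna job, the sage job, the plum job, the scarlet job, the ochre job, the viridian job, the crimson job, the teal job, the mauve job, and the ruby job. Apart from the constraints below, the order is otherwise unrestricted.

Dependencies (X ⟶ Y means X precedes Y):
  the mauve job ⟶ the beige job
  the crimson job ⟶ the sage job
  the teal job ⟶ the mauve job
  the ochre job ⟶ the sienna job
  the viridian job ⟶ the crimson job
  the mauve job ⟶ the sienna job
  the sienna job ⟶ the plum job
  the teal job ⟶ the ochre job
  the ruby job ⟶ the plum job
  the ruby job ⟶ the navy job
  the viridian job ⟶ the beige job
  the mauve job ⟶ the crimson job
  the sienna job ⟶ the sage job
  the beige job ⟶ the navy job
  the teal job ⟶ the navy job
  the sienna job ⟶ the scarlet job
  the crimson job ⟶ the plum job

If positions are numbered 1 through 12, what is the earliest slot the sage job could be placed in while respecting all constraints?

7

Working backwards through the constraints from the sage job, its full set of required predecessors is the sienna job, the ochre job, the viridian job, the crimson job, the teal job, the mauve job — 6 of them.
So at minimum 6 jobs come before the sage job, putting the sage job no earlier than position 7. That position is achievable by scheduling exactly those predecessors first.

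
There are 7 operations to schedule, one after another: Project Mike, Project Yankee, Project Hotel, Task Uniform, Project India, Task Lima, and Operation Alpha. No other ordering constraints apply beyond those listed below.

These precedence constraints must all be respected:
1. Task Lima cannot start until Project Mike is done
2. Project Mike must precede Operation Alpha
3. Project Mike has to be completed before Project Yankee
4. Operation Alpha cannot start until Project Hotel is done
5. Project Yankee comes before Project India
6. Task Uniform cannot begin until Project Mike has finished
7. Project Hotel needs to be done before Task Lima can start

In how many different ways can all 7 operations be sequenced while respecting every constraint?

The operations with no prerequisites are Project Mike, Project Hotel; any of them can be placed first.
Enumerating by repeatedly choosing an available operation (one whose prerequisites are all placed) gives 180 distinct complete orderings.

180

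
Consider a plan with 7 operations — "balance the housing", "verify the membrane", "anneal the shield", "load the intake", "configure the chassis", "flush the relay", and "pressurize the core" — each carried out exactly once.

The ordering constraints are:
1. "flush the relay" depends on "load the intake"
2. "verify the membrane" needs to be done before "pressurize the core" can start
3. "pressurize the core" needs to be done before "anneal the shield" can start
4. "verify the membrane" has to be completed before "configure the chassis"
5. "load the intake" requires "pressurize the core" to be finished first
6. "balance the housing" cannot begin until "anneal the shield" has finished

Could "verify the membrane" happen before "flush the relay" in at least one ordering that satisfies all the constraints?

Every valid ordering already has "verify the membrane" before "flush the relay" (the constraints require it), so in particular at least one does.

Yes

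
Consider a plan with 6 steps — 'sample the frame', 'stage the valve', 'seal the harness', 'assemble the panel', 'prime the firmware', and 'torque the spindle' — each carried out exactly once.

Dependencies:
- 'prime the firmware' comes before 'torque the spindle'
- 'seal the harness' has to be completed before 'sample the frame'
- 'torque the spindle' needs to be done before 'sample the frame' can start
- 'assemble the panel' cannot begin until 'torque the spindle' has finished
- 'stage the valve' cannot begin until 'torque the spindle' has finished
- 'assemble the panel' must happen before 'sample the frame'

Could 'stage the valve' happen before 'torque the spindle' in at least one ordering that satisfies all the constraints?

No

There is a dependency chain 'torque the spindle' → 'stage the valve', so 'stage the valve' always comes after 'torque the spindle'.
So no valid ordering can have 'stage the valve' before 'torque the spindle'.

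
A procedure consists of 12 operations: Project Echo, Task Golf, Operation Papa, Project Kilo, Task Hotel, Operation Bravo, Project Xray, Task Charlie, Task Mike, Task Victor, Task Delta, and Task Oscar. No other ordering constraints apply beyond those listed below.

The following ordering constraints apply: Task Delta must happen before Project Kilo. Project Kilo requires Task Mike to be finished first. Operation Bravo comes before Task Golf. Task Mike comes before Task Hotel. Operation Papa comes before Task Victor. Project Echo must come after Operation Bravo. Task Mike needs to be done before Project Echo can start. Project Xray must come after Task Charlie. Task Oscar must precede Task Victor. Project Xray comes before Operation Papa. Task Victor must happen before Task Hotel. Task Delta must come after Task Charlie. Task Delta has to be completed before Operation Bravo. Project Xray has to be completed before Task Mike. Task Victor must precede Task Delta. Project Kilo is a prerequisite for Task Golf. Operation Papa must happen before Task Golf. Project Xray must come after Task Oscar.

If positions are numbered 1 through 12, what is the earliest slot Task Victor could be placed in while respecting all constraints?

The operations that are forced before Task Victor, directly or transitively, are Operation Papa, Project Xray, Task Charlie, Task Oscar. That's 4 operations.
With 4 mandatory predecessors, the earliest Task Victor can sit is position 4+1 = 5, and placing just those 4 first achieves it.

5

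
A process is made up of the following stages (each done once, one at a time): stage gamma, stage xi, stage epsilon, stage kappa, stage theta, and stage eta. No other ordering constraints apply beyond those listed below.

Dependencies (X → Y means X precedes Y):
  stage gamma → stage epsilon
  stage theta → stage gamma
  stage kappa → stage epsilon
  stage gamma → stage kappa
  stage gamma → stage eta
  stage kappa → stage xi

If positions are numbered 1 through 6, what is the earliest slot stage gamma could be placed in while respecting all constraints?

The only stage forced before stage gamma (directly or transitively) is stage theta.
With 1 mandatory predecessor, the earliest stage gamma can sit is position 1+1 = 2, and placing just that one first achieves it.

2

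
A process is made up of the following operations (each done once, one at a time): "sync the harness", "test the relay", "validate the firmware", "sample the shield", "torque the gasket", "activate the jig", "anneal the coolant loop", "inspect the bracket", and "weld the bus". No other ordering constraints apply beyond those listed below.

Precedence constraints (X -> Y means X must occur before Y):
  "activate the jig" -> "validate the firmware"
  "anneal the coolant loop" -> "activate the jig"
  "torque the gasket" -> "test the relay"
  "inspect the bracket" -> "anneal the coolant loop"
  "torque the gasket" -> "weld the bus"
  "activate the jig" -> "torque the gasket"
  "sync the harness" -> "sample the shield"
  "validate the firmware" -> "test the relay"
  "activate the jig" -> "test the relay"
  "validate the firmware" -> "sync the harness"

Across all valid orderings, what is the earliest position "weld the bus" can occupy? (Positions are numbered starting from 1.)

5

The operations that are forced before "weld the bus", directly or transitively, are "torque the gasket", "activate the jig", "anneal the coolant loop", "inspect the bracket". That's 4 operations.
With 4 mandatory predecessors, the earliest "weld the bus" can sit is position 4+1 = 5, and placing just those 4 first achieves it.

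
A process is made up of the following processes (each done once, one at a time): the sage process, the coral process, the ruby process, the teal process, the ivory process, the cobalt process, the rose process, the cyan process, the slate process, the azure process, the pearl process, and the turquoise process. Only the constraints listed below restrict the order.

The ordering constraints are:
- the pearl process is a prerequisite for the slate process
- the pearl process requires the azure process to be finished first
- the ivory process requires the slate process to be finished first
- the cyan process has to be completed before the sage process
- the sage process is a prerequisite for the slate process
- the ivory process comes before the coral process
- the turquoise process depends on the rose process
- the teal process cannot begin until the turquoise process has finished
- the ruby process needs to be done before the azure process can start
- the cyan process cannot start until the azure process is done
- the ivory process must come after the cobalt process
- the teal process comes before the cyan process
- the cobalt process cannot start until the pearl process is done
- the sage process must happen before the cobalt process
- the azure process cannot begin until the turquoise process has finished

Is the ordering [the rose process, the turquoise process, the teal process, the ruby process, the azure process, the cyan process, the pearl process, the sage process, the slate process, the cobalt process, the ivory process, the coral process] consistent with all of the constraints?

Checking each listed constraint against this order: for instance, the pearl process is in position 7 and the cobalt process in position 10, so that constraint holds — and the remaining constraints check out the same way.

Yes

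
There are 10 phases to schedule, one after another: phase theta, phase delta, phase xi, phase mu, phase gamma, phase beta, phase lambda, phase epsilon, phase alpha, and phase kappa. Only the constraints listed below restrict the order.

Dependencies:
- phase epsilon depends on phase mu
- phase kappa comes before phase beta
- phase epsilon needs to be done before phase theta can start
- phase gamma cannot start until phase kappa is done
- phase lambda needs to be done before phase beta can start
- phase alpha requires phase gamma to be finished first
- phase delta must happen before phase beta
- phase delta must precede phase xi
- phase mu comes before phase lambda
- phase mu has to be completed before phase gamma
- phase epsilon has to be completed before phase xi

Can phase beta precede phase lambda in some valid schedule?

No

The constraints give a chain phase lambda → phase beta, which forces phase lambda before phase beta.
So no valid ordering can have phase beta before phase lambda.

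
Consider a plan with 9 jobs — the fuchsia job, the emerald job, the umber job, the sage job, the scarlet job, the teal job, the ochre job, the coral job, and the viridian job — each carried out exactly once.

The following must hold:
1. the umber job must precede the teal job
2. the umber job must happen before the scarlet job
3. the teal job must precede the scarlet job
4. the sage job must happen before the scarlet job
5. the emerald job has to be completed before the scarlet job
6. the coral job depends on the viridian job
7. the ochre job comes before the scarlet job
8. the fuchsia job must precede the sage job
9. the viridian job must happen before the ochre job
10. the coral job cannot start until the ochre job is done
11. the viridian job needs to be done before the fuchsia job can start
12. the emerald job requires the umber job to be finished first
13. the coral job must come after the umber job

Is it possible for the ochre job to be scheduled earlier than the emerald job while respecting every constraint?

Nothing in the constraints forces the emerald job before the ochre job — there is no chain from the emerald job to the ochre job.
So a valid ordering placing the ochre job earlier than the emerald job exists.

Yes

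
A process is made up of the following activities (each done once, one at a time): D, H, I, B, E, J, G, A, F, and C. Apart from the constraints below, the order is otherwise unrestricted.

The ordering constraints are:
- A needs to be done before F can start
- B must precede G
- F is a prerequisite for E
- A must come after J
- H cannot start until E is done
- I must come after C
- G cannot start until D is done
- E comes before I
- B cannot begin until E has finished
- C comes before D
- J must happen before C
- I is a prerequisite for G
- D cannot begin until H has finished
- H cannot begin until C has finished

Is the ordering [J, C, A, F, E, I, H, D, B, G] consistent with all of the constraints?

Yes

Checking each listed constraint against this order: for instance, C is in position 2 and D in position 8, so that constraint holds — and the remaining constraints check out the same way.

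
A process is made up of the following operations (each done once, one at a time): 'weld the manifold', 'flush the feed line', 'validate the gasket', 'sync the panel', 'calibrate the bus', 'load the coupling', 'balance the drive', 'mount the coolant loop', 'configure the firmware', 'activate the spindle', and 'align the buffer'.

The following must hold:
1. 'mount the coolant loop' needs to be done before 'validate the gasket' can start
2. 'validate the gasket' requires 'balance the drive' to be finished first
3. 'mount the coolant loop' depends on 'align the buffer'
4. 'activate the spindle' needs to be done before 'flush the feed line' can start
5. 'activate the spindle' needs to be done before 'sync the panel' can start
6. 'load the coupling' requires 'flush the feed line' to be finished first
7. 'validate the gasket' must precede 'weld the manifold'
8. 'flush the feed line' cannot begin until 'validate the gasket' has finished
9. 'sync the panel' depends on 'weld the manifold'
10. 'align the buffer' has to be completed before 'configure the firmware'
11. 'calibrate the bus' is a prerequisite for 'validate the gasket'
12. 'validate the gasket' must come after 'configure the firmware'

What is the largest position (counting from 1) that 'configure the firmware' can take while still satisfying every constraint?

Following every chain forward from 'configure the firmware', the operations that must come later are 'weld the manifold', 'flush the feed line', 'validate the gasket', 'sync the panel', 'load the coupling' — 5 of them.
So at least 5 operations follow 'configure the firmware', putting 'configure the firmware' no later than position 6. That position is achievable by scheduling everything else first.

6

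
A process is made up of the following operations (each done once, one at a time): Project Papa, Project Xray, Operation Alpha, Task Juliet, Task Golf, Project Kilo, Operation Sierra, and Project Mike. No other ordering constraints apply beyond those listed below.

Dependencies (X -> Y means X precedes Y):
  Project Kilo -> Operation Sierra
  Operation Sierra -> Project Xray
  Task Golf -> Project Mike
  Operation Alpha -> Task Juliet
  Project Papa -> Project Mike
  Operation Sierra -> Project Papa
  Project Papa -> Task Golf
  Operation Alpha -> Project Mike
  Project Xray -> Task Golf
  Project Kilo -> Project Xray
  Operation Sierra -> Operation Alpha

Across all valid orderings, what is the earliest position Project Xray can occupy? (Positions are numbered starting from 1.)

Working backwards through the constraints from Project Xray, its full set of required predecessors is Project Kilo, Operation Sierra — 2 of them.
So at minimum 2 operations come before Project Xray, putting Project Xray no earlier than position 3. That position is achievable by scheduling exactly those predecessors first.

3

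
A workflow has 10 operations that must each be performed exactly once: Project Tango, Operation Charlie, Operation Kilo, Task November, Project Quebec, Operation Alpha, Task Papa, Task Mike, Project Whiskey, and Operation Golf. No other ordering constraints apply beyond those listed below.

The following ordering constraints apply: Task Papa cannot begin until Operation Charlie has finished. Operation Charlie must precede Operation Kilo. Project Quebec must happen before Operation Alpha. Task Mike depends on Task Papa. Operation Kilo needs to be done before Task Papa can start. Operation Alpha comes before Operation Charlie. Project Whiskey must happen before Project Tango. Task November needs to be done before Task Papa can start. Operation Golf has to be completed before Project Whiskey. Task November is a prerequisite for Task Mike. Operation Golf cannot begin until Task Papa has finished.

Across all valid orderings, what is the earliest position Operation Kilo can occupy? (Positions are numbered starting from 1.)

Every operation that must precede Operation Kilo has to come before it. Tracing all chains that end at Operation Kilo, those operations are: Operation Charlie, Project Quebec, Operation Alpha — 3 in total.
With 3 mandatory predecessors, the earliest Operation Kilo can sit is position 3+1 = 4, and placing just those 3 first achieves it.

4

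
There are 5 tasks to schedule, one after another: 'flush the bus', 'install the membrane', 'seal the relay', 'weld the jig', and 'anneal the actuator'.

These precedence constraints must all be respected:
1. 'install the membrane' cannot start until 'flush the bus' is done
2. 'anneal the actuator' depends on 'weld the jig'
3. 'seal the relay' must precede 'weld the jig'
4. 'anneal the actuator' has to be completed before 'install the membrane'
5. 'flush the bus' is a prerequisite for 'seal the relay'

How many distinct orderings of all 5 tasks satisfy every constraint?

'flush the bus' is the only task with nothing required before it, so every ordering starts there.
Every task is then forced in turn, so only 1 complete ordering is consistent with the constraints.

1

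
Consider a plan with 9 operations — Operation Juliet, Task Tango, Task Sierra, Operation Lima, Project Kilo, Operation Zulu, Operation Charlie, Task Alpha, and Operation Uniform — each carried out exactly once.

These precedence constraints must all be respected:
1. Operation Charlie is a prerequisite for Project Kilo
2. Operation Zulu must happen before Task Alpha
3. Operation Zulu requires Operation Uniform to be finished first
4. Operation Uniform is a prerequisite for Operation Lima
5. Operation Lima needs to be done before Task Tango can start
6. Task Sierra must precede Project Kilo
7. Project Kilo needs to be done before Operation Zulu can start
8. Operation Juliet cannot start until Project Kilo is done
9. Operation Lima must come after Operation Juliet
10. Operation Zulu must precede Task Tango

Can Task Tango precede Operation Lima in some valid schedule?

No

Following Operation Lima → Task Tango, Operation Lima must precede Task Tango in every valid ordering.
Hence Task Tango can never be scheduled before Operation Lima.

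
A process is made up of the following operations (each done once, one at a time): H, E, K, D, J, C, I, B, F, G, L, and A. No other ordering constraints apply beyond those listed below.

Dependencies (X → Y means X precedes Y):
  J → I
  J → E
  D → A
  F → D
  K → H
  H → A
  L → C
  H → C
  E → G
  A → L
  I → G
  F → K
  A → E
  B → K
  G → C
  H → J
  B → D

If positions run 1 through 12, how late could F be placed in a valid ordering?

2

The operations that are forced after F, directly or by a chain of constraints, are H, E, K, D, J, C, I, G, L, A. That's 10 operations.
So at least 10 operations follow F, putting F no later than position 2. That position is achievable by scheduling everything else first.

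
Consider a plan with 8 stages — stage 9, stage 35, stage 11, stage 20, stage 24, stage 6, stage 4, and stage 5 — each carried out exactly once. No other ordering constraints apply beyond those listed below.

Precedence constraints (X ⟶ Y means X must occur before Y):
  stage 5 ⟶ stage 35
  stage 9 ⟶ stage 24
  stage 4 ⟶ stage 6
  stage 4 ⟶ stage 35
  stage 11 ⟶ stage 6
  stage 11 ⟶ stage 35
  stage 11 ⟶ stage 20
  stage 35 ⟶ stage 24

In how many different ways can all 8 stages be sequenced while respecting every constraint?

651

The stages with no prerequisites are stage 9, stage 11, stage 4, stage 5; any of them can be placed first.
Counting all ways to extend the partial order to a total order gives 651.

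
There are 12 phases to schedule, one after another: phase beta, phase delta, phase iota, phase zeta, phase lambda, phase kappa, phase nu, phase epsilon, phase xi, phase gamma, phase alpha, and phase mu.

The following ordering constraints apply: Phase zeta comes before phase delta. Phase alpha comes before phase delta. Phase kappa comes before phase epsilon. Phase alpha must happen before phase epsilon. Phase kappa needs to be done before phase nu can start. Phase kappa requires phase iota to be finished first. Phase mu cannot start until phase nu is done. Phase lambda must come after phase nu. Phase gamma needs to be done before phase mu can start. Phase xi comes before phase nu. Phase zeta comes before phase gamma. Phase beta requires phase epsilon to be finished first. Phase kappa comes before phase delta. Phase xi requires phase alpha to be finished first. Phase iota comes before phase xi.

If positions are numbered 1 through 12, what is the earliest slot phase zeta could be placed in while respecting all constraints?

Nothing is required before phase zeta; it can be the very first phase.

1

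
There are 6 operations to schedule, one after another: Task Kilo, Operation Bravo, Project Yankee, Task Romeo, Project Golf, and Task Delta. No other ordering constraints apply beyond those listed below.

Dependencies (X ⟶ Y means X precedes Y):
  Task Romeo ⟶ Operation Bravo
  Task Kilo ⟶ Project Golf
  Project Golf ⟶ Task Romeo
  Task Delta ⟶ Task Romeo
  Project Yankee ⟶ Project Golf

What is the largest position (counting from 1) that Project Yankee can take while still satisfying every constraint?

The operations that are forced after Project Yankee, directly or by a chain of constraints, are Operation Bravo, Task Romeo, Project Golf. That's 3 operations.
With 3 mandatory successors out of 6 operations total, the latest slot for Project Yankee is 6−3 = 3, and it's reachable by doing all non-successors before Project Yankee.

3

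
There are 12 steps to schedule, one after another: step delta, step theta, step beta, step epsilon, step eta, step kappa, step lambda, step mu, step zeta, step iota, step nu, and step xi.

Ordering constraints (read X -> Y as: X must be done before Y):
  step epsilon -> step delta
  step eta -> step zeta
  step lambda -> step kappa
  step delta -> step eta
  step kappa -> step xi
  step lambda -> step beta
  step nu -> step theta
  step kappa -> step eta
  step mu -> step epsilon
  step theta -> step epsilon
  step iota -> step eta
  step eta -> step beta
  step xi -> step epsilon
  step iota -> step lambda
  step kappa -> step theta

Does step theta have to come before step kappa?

No

There is a chain step kappa → step theta, which puts step kappa before step theta.
So step theta does not have to come before step kappa — it cannot.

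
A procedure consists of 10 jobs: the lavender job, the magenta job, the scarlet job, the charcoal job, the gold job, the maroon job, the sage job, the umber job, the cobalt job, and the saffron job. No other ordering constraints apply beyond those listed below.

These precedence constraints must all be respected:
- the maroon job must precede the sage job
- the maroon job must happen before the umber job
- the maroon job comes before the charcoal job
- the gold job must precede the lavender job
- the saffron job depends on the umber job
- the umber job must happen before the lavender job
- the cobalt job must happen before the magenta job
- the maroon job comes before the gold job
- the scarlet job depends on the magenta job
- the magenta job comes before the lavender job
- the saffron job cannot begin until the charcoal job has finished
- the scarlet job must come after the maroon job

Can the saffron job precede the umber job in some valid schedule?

No

The constraints give a chain the umber job → the saffron job, which forces the umber job before the saffron job.
Hence the saffron job can never be scheduled before the umber job.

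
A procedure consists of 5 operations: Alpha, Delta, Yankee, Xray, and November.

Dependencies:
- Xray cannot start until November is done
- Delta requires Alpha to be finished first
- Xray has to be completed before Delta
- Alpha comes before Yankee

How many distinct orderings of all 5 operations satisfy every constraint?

The operations with no prerequisites are Alpha, November; any of them can be placed first.
Enumerating by repeatedly choosing an available operation (one whose prerequisites are all placed) gives 9 distinct complete orderings.

9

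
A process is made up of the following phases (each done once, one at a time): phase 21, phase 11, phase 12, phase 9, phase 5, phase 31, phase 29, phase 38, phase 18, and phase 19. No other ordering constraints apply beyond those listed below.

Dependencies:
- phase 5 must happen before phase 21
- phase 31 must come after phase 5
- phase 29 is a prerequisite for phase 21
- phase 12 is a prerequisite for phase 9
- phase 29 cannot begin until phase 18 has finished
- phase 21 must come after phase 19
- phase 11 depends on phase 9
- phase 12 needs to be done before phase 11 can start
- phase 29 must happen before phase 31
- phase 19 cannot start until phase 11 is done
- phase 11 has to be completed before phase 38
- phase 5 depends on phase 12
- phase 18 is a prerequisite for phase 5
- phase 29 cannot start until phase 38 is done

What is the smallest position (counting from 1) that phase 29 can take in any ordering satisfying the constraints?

The phases that are forced before phase 29, directly or transitively, are phase 11, phase 12, phase 9, phase 38, phase 18. That's 5 phases.
With 5 mandatory predecessors, the earliest phase 29 can sit is position 5+1 = 6, and placing just those 5 first achieves it.

6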